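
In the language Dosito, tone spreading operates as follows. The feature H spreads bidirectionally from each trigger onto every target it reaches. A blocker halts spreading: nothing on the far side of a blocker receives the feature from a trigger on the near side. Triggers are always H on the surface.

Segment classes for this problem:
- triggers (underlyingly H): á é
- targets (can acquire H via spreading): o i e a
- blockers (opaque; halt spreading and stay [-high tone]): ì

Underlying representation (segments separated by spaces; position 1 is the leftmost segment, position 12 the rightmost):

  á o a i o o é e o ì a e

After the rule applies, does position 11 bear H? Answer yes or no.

no

From /á/ at 1 rightward: 2 /o/ → H; 3 /a/ → H; 4 /i/ → H; 5 /o/ → H; 6 /o/ → H; 7 /é/ is itself a trigger — this domain ends here.
From /á/ at 1 leftward: word edge.
From /é/ at 7 rightward: 8 /e/ → H; 9 /o/ → H; 10 /ì/ blocks.
From /é/ at 7 leftward: 6 /o/ → H; 5 /o/ → H; 4 /i/ → H; 3 /a/ → H; 2 /o/ → H; 1 /á/ is itself a trigger — this domain ends here.
Targets with no active source: positions 11 12 stay [-high tone].
H positions on the surface: 1 2 3 4 5 6 7 8 9.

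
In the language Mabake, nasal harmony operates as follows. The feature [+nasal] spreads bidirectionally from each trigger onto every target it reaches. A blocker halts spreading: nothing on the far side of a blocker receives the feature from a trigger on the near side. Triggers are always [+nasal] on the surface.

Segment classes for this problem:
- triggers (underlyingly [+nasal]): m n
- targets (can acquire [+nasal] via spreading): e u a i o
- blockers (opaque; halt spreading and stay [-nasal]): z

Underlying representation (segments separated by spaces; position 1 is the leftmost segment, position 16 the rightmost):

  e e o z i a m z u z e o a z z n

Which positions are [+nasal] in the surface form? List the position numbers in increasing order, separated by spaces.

5 6 7 16

From /m/ at 7 rightward: 8 /z/ blocks.
From /m/ at 7 leftward: 6 /a/ → [+nasal]; 5 /i/ → [+nasal]; 4 /z/ blocks.
From /n/ at 16 rightward: word edge.
From /n/ at 16 leftward: 15 /z/ blocks.
Targets with no active source: positions 1 2 3 9 11 12 13 stay [-nasal].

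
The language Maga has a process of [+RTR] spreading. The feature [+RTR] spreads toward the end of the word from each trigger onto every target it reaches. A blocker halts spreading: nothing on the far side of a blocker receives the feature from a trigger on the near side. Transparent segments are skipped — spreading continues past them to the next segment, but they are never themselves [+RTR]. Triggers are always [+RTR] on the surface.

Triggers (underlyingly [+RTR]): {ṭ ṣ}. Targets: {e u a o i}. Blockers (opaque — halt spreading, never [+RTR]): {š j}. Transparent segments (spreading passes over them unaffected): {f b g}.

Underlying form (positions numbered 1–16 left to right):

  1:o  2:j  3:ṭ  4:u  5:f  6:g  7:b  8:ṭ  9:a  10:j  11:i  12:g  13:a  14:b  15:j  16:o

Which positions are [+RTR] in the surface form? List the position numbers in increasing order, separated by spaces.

From /ṭ/ at 3 rightward: 4 /u/ → [+RTR]; 5 /f/ transparent; 6 /g/ transparent; 7 /b/ transparent; 8 /ṭ/ is itself a trigger — this domain ends here.
From /ṭ/ at 8 rightward: 9 /a/ → [+RTR]; 10 /j/ blocks.
Targets with no active source: positions 1 11 13 16 stay [-emphatic].

3 4 8 9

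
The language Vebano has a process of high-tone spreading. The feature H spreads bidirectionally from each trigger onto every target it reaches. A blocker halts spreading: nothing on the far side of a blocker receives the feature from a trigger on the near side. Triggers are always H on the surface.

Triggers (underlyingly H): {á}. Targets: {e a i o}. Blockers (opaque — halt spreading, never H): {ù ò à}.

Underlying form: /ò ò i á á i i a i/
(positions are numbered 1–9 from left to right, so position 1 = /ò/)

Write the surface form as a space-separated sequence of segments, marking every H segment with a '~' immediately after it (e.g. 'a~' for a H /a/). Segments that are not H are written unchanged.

From /á/ at 4 rightward: 5 /á/ is itself a trigger — this domain ends here.
From /á/ at 4 leftward: 3 /i/ → H; 2 /ò/ blocks.
From /á/ at 5 rightward: 6 /i/ → H; 7 /i/ → H; 8 /a/ → H; 9 /i/ → H; word edge.
From /á/ at 5 leftward: 4 /á/ is itself a trigger — this domain ends here.
H positions on the surface: 3 4 5 6 7 8 9.

ò ò i~ á~ á~ i~ i~ a~ i~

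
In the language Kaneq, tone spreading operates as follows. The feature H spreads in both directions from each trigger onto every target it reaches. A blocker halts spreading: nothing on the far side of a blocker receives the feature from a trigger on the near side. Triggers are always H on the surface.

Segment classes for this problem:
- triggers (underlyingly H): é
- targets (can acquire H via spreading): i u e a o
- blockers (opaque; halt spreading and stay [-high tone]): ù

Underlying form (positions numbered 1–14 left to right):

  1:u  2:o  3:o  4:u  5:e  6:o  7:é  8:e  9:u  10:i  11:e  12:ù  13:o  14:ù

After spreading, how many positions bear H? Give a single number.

From /é/ at 7 rightward: 8 /e/ → H; 9 /u/ → H; 10 /i/ → H; 11 /e/ → H; 12 /ù/ blocks.
From /é/ at 7 leftward: 6 /o/ → H; 5 /e/ → H; 4 /u/ → H; 3 /o/ → H; 2 /o/ → H; 1 /u/ → H; word edge.
Target with no active source: position 13 stays [-high tone].
H positions on the surface: 1 2 3 4 5 6 7 8 9 10 11.

11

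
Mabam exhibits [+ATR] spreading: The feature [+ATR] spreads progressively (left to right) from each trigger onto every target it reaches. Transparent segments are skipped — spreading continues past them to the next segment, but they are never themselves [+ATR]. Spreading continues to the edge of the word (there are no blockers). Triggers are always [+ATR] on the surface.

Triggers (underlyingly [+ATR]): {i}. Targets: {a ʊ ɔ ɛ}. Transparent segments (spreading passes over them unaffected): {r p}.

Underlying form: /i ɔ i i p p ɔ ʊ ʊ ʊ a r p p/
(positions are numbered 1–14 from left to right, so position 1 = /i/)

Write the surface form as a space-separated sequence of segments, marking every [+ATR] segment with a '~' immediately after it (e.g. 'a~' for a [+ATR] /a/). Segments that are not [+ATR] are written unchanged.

From /i/ at 1 rightward: 2 /ɔ/ → [+ATR]; 3 /i/ is itself a trigger — this domain ends here.
From /i/ at 3 rightward: 4 /i/ is itself a trigger — this domain ends here.
From /i/ at 4 rightward: 5 /p/ transparent; 6 /p/ transparent; 7 /ɔ/ → [+ATR]; 8 /ʊ/ → [+ATR]; 9 /ʊ/ → [+ATR]; 10 /ʊ/ → [+ATR]; 11 /a/ → [+ATR]; 12 /r/ transparent; 13 /p/ transparent; 14 /p/ transparent; word edge.
[+ATR] positions on the surface: 1 2 3 4 7 8 9 10 11.

i~ ɔ~ i~ i~ p p ɔ~ ʊ~ ʊ~ ʊ~ a~ r p p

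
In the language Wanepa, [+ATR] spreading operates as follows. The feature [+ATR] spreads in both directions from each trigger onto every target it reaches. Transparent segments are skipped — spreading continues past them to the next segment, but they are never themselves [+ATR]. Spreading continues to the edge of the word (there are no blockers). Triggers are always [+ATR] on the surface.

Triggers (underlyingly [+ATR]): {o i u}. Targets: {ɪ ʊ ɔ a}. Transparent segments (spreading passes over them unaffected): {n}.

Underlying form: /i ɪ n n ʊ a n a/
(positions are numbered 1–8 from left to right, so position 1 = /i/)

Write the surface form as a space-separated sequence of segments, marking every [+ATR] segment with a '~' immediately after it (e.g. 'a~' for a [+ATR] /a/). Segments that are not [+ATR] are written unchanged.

i~ ɪ~ n n ʊ~ a~ n a~

From /i/ at 1 rightward: 2 /ɪ/ → [+ATR]; 3 /n/ transparent; 4 /n/ transparent; 5 /ʊ/ → [+ATR]; 6 /a/ → [+ATR]; 7 /n/ transparent; 8 /a/ → [+ATR]; word edge.
From /i/ at 1 leftward: word edge.
[+ATR] positions on the surface: 1 2 5 6 8.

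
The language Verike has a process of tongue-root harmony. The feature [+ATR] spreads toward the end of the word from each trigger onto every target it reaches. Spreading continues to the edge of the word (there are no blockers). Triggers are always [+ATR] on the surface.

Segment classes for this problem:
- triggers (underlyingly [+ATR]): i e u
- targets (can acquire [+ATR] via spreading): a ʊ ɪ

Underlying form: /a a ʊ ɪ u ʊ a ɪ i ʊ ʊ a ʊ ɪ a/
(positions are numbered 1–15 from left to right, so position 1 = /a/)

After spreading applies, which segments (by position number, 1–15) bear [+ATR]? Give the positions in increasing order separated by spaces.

From /u/ at 5 rightward: 6 /ʊ/ → [+ATR]; 7 /a/ → [+ATR]; 8 /ɪ/ → [+ATR]; 9 /i/ is itself a trigger — this domain ends here.
From /i/ at 9 rightward: 10 /ʊ/ → [+ATR]; 11 /ʊ/ → [+ATR]; 12 /a/ → [+ATR]; 13 /ʊ/ → [+ATR]; 14 /ɪ/ → [+ATR]; 15 /a/ → [+ATR]; word edge.
Targets with no active source: positions 1 2 3 4 stay [-ATR].

5 6 7 8 9 10 11 12 13 14 15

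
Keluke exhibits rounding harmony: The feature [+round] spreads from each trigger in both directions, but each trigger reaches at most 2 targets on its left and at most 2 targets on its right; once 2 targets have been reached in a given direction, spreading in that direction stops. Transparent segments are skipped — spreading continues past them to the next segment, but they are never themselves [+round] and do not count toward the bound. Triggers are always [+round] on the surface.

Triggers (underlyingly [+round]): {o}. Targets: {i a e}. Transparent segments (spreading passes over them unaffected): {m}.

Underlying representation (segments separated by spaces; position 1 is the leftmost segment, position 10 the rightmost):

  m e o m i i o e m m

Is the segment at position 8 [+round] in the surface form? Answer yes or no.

From /o/ at 3 rightward: 4 /m/ transparent; 5 /i/ → [+round]; 6 /i/ → [+round]; bound reached.
From /o/ at 3 leftward: 2 /e/ → [+round]; 1 /m/ transparent; word edge.
From /o/ at 7 rightward: 8 /e/ → [+round]; 9 /m/ transparent; 10 /m/ transparent; word edge.
From /o/ at 7 leftward: 6 /i/ → [+round]; 5 /i/ → [+round]; bound reached.
[+round] positions on the surface: 2 3 5 6 7 8.

yes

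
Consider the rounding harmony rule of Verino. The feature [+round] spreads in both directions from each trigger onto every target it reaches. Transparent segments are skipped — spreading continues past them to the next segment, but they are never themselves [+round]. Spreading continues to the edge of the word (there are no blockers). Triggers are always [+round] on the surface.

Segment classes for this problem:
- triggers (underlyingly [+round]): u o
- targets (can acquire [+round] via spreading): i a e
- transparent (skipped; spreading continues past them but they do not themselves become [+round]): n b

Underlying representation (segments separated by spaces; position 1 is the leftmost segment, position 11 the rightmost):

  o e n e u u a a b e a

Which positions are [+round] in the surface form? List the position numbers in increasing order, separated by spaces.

1 2 4 5 6 7 8 10 11

From /o/ at 1 rightward: 2 /e/ → [+round]; 3 /n/ transparent; 4 /e/ → [+round]; 5 /u/ is itself a trigger — this domain ends here.
From /o/ at 1 leftward: word edge.
From /u/ at 5 rightward: 6 /u/ is itself a trigger — this domain ends here.
From /u/ at 5 leftward: 4 /e/ → [+round]; 3 /n/ transparent; 2 /e/ → [+round]; 1 /o/ is itself a trigger — this domain ends here.
From /u/ at 6 rightward: 7 /a/ → [+round]; 8 /a/ → [+round]; 9 /b/ transparent; 10 /e/ → [+round]; 11 /a/ → [+round]; word edge.
From /u/ at 6 leftward: 5 /u/ is itself a trigger — this domain ends here.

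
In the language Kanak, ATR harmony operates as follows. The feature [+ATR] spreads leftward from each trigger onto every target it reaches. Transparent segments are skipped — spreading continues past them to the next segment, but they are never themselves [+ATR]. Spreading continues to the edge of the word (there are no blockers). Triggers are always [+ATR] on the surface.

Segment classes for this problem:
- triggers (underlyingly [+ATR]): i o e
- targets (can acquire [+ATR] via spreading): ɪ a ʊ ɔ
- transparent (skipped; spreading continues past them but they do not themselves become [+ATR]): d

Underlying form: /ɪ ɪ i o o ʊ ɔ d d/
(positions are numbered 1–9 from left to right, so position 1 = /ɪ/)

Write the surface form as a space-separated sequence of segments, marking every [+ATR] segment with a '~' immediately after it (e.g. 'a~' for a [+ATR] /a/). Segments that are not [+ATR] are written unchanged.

From /i/ at 3 leftward: 2 /ɪ/ → [+ATR]; 1 /ɪ/ → [+ATR]; word edge.
From /o/ at 4 leftward: 3 /i/ is itself a trigger — this domain ends here.
From /o/ at 5 leftward: 4 /o/ is itself a trigger — this domain ends here.
Targets with no active source: positions 6 7 stay [-ATR].
[+ATR] positions on the surface: 1 2 3 4 5.

ɪ~ ɪ~ i~ o~ o~ ʊ ɔ d d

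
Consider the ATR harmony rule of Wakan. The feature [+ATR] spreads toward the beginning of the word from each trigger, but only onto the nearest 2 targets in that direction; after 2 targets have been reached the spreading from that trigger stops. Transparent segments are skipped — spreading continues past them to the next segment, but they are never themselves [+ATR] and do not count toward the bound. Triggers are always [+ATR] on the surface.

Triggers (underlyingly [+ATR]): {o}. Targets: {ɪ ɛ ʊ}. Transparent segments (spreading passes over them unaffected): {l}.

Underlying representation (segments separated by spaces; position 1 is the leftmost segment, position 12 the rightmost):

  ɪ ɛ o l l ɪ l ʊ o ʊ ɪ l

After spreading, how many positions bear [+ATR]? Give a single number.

From /o/ at 3 leftward: 2 /ɛ/ → [+ATR]; 1 /ɪ/ → [+ATR]; bound reached.
From /o/ at 9 leftward: 8 /ʊ/ → [+ATR]; 7 /l/ transparent; 6 /ɪ/ → [+ATR]; bound reached.
Targets with no active source: positions 10 11 stay [-ATR].
[+ATR] positions on the surface: 1 2 3 6 8 9.

6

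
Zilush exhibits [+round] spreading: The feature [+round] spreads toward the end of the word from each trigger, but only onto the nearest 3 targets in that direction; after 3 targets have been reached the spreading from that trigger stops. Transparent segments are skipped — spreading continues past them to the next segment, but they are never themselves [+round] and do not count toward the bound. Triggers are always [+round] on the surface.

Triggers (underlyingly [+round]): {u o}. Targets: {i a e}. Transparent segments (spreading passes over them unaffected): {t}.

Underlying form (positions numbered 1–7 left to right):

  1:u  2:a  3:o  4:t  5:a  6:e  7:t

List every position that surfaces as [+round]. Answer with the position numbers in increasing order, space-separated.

1 2 3 5 6

From /u/ at 1 rightward: 2 /a/ → [+round]; 3 /o/ is itself a trigger — this domain ends here.
From /o/ at 3 rightward: 4 /t/ transparent; 5 /a/ → [+round]; 6 /e/ → [+round]; 7 /t/ transparent; word edge.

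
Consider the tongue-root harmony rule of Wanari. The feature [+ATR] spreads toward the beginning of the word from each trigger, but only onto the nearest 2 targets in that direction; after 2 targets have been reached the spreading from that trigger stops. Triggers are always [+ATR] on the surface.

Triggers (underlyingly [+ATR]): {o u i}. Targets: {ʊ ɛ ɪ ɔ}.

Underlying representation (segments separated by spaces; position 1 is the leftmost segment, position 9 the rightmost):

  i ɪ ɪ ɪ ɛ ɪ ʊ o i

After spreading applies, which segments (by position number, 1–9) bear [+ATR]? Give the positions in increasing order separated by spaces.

From /i/ at 1 leftward: word edge.
From /o/ at 8 leftward: 7 /ʊ/ → [+ATR]; 6 /ɪ/ → [+ATR]; bound reached.
From /i/ at 9 leftward: 8 /o/ is itself a trigger — this domain ends here.
Targets with no active source: positions 2 3 4 5 stay [-ATR].

1 6 7 8 9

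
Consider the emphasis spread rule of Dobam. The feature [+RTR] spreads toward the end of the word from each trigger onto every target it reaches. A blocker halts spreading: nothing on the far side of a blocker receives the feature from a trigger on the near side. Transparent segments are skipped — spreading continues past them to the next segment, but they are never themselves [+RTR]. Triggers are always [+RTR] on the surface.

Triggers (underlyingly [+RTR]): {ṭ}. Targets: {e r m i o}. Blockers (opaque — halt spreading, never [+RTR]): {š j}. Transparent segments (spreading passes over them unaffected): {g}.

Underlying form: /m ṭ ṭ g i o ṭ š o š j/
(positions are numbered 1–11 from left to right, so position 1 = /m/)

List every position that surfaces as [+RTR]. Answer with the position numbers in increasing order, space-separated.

2 3 5 6 7

From /ṭ/ at 2 rightward: 3 /ṭ/ is itself a trigger — this domain ends here.
From /ṭ/ at 3 rightward: 4 /g/ transparent; 5 /i/ → [+RTR]; 6 /o/ → [+RTR]; 7 /ṭ/ is itself a trigger — this domain ends here.
From /ṭ/ at 7 rightward: 8 /š/ blocks.
Targets with no active source: positions 1 9 stay [-emphatic].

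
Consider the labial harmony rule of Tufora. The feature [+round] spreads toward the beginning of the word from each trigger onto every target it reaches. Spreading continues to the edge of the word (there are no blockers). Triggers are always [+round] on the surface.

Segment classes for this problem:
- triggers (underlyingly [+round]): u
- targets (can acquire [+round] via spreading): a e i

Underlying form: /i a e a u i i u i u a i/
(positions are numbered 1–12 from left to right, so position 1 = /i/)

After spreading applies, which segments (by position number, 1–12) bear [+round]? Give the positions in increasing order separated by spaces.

1 2 3 4 5 6 7 8 9 10

From /u/ at 5 leftward: 4 /a/ → [+round]; 3 /e/ → [+round]; 2 /a/ → [+round]; 1 /i/ → [+round]; word edge.
From /u/ at 8 leftward: 7 /i/ → [+round]; 6 /i/ → [+round]; 5 /u/ is itself a trigger — this domain ends here.
From /u/ at 10 leftward: 9 /i/ → [+round]; 8 /u/ is itself a trigger — this domain ends here.
Targets with no active source: positions 11 12 stay [-round].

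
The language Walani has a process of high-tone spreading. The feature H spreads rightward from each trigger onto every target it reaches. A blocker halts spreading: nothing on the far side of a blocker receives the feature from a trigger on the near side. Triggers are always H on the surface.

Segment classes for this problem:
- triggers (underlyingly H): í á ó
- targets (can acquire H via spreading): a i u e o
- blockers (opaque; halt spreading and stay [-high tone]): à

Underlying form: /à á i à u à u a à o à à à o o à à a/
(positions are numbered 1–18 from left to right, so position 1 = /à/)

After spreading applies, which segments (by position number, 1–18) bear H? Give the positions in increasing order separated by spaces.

From /á/ at 2 rightward: 3 /i/ → H; 4 /à/ blocks.
Targets with no active source: positions 5 7 8 10 14 15 18 stay [-high tone].

2 3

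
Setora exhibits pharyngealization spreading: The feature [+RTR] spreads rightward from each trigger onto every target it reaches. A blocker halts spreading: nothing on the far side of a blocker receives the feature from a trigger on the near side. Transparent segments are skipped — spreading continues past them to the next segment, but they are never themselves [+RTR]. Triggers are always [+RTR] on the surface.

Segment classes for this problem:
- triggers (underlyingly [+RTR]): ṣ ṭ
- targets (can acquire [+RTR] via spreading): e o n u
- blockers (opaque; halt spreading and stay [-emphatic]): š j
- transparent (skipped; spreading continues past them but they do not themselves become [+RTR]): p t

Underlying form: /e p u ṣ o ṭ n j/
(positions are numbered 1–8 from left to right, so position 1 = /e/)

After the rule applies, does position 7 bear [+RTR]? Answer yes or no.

yes

From /ṣ/ at 4 rightward: 5 /o/ → [+RTR]; 6 /ṭ/ is itself a trigger — this domain ends here.
From /ṭ/ at 6 rightward: 7 /n/ → [+RTR]; 8 /j/ blocks.
Targets with no active source: positions 1 3 stay [-emphatic].
[+RTR] positions on the surface: 4 5 6 7.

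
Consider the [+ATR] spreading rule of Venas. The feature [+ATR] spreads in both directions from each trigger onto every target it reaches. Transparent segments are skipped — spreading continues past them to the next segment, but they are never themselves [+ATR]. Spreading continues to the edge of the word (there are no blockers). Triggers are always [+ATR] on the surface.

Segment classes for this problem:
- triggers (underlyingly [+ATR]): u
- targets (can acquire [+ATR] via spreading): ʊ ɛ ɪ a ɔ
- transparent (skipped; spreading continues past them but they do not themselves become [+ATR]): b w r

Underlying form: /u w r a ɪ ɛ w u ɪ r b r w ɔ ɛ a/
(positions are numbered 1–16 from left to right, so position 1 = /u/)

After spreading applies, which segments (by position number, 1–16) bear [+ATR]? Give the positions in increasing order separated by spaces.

From /u/ at 1 rightward: 2 /w/ transparent; 3 /r/ transparent; 4 /a/ → [+ATR]; 5 /ɪ/ → [+ATR]; 6 /ɛ/ → [+ATR]; 7 /w/ transparent; 8 /u/ is itself a trigger — this domain ends here.
From /u/ at 1 leftward: word edge.
From /u/ at 8 rightward: 9 /ɪ/ → [+ATR]; 10 /r/ transparent; 11 /b/ transparent; 12 /r/ transparent; 13 /w/ transparent; 14 /ɔ/ → [+ATR]; 15 /ɛ/ → [+ATR]; 16 /a/ → [+ATR]; word edge.
From /u/ at 8 leftward: 7 /w/ transparent; 6 /ɛ/ → [+ATR]; 5 /ɪ/ → [+ATR]; 4 /a/ → [+ATR]; 3 /r/ transparent; 2 /w/ transparent; 1 /u/ is itself a trigger — this domain ends here.

1 4 5 6 8 9 14 15 16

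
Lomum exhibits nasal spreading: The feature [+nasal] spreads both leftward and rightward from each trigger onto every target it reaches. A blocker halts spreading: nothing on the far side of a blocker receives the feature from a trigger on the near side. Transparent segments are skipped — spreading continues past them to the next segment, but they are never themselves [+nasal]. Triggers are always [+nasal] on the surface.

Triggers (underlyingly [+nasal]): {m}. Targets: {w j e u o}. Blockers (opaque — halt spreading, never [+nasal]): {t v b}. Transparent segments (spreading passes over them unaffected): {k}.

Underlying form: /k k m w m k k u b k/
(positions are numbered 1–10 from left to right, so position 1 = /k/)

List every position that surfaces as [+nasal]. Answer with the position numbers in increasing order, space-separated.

From /m/ at 3 rightward: 4 /w/ → [+nasal]; 5 /m/ is itself a trigger — this domain ends here.
From /m/ at 3 leftward: 2 /k/ transparent; 1 /k/ transparent; word edge.
From /m/ at 5 rightward: 6 /k/ transparent; 7 /k/ transparent; 8 /u/ → [+nasal]; 9 /b/ blocks.
From /m/ at 5 leftward: 4 /w/ → [+nasal]; 3 /m/ is itself a trigger — this domain ends here.

3 4 5 8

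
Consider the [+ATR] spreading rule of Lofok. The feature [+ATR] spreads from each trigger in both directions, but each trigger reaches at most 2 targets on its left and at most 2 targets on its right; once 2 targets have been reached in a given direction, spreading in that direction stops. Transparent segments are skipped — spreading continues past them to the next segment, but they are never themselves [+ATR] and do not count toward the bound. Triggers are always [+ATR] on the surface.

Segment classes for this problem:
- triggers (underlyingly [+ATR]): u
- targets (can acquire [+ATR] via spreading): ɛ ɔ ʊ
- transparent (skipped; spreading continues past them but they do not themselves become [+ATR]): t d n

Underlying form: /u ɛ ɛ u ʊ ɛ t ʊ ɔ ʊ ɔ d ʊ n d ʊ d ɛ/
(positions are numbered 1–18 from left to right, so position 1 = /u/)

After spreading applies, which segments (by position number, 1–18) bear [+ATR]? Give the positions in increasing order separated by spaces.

From /u/ at 1 rightward: 2 /ɛ/ → [+ATR]; 3 /ɛ/ → [+ATR]; bound reached.
From /u/ at 1 leftward: word edge.
From /u/ at 4 rightward: 5 /ʊ/ → [+ATR]; 6 /ɛ/ → [+ATR]; bound reached.
From /u/ at 4 leftward: 3 /ɛ/ → [+ATR]; 2 /ɛ/ → [+ATR]; bound reached.
Targets with no active source: positions 8 9 10 11 13 16 18 stay [-ATR].

1 2 3 4 5 6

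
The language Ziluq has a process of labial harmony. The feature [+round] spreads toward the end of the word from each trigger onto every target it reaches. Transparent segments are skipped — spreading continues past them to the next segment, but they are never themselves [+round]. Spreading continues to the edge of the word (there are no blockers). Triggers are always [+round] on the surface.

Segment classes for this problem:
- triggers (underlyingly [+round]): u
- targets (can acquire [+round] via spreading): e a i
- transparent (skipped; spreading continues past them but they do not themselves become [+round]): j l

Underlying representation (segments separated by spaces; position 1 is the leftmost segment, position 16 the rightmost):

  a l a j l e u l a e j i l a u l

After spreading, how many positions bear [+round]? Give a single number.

From /u/ at 7 rightward: 8 /l/ transparent; 9 /a/ → [+round]; 10 /e/ → [+round]; 11 /j/ transparent; 12 /i/ → [+round]; 13 /l/ transparent; 14 /a/ → [+round]; 15 /u/ is itself a trigger — this domain ends here.
From /u/ at 15 rightward: 16 /l/ transparent; word edge.
Targets with no active source: positions 1 3 6 stay [-round].
[+round] positions on the surface: 7 9 10 12 14 15.

6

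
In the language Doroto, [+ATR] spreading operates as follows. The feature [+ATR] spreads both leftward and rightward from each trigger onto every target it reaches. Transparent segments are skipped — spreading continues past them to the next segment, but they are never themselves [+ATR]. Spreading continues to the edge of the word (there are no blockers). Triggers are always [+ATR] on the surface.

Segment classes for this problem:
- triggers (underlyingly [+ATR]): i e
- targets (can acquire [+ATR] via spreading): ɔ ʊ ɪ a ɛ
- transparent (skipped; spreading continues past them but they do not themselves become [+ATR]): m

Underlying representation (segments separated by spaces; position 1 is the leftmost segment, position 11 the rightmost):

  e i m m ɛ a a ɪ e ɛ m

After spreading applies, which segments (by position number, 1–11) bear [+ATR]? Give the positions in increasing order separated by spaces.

1 2 5 6 7 8 9 10

From /e/ at 1 rightward: 2 /i/ is itself a trigger — this domain ends here.
From /e/ at 1 leftward: word edge.
From /i/ at 2 rightward: 3 /m/ transparent; 4 /m/ transparent; 5 /ɛ/ → [+ATR]; 6 /a/ → [+ATR]; 7 /a/ → [+ATR]; 8 /ɪ/ → [+ATR]; 9 /e/ is itself a trigger — this domain ends here.
From /i/ at 2 leftward: 1 /e/ is itself a trigger — this domain ends here.
From /e/ at 9 rightward: 10 /ɛ/ → [+ATR]; 11 /m/ transparent; word edge.
From /e/ at 9 leftward: 8 /ɪ/ → [+ATR]; 7 /a/ → [+ATR]; 6 /a/ → [+ATR]; 5 /ɛ/ → [+ATR]; 4 /m/ transparent; 3 /m/ transparent; 2 /i/ is itself a trigger — this domain ends here.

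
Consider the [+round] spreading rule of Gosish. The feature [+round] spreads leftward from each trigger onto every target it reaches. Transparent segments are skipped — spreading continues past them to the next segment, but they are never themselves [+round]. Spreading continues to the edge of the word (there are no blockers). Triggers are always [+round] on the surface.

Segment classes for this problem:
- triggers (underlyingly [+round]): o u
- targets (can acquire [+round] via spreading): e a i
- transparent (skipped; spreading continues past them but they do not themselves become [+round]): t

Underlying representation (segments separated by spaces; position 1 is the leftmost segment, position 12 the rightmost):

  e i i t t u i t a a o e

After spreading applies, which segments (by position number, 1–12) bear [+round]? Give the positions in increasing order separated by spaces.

From /u/ at 6 leftward: 5 /t/ transparent; 4 /t/ transparent; 3 /i/ → [+round]; 2 /i/ → [+round]; 1 /e/ → [+round]; word edge.
From /o/ at 11 leftward: 10 /a/ → [+round]; 9 /a/ → [+round]; 8 /t/ transparent; 7 /i/ → [+round]; 6 /u/ is itself a trigger — this domain ends here.
Target with no active source: position 12 stays [-round].

1 2 3 6 7 9 10 11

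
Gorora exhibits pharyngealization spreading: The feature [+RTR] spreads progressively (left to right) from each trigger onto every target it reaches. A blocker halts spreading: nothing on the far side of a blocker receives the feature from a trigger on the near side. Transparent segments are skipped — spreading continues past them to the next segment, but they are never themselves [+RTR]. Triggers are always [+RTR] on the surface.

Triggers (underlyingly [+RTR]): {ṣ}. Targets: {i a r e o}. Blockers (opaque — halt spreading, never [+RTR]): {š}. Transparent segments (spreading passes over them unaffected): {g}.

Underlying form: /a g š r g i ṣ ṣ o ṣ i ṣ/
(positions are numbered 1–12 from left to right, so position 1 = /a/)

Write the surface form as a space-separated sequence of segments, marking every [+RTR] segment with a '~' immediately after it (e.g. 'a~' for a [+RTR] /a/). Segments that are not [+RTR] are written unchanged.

a g š r g i ṣ~ ṣ~ o~ ṣ~ i~ ṣ~

From /ṣ/ at 7 rightward: 8 /ṣ/ is itself a trigger — this domain ends here.
From /ṣ/ at 8 rightward: 9 /o/ → [+RTR]; 10 /ṣ/ is itself a trigger — this domain ends here.
From /ṣ/ at 10 rightward: 11 /i/ → [+RTR]; 12 /ṣ/ is itself a trigger — this domain ends here.
From /ṣ/ at 12 rightward: word edge.
Targets with no active source: positions 1 4 6 stay [-emphatic].
[+RTR] positions on the surface: 7 8 9 10 11 12.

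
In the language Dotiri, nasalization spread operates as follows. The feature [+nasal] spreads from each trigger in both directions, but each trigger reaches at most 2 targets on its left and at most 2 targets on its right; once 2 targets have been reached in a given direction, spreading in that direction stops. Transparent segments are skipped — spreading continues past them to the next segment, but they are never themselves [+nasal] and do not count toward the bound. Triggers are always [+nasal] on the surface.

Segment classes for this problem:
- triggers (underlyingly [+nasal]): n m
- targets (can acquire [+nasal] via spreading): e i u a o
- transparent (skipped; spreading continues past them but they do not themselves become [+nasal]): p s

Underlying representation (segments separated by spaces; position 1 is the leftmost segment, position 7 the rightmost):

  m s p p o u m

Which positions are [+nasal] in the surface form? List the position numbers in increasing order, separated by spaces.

From /m/ at 1 rightward: 2 /s/ transparent; 3 /p/ transparent; 4 /p/ transparent; 5 /o/ → [+nasal]; 6 /u/ → [+nasal]; bound reached.
From /m/ at 1 leftward: word edge.
From /m/ at 7 rightward: word edge.
From /m/ at 7 leftward: 6 /u/ → [+nasal]; 5 /o/ → [+nasal]; bound reached.

1 5 6 7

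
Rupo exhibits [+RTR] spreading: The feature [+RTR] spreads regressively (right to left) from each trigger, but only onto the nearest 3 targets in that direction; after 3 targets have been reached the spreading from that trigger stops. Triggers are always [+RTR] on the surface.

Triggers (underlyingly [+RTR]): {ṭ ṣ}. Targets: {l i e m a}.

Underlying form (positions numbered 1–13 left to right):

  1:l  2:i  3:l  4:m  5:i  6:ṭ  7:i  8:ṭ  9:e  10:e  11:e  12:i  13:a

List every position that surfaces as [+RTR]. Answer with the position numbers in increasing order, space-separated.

From /ṭ/ at 6 leftward: 5 /i/ → [+RTR]; 4 /m/ → [+RTR]; 3 /l/ → [+RTR]; bound reached.
From /ṭ/ at 8 leftward: 7 /i/ → [+RTR]; 6 /ṭ/ is itself a trigger — this domain ends here.
Targets with no active source: positions 1 2 9 10 11 12 13 stay [-emphatic].

3 4 5 6 7 8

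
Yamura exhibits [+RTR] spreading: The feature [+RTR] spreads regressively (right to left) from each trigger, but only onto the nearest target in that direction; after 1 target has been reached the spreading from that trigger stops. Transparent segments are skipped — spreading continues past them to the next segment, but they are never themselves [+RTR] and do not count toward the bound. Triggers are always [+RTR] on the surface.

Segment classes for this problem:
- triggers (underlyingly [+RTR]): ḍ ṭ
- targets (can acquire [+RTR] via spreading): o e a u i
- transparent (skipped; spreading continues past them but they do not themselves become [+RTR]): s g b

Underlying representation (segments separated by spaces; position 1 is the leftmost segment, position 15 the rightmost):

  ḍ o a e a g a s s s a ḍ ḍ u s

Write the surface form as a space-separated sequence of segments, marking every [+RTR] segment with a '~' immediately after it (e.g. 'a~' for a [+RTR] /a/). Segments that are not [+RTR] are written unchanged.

From /ḍ/ at 1 leftward: word edge.
From /ḍ/ at 12 leftward: 11 /a/ → [+RTR]; bound reached.
From /ḍ/ at 13 leftward: 12 /ḍ/ is itself a trigger — this domain ends here.
Targets with no active source: positions 2 3 4 5 7 14 stay [-emphatic].
[+RTR] positions on the surface: 1 11 12 13.

ḍ~ o a e a g a s s s a~ ḍ~ ḍ~ u s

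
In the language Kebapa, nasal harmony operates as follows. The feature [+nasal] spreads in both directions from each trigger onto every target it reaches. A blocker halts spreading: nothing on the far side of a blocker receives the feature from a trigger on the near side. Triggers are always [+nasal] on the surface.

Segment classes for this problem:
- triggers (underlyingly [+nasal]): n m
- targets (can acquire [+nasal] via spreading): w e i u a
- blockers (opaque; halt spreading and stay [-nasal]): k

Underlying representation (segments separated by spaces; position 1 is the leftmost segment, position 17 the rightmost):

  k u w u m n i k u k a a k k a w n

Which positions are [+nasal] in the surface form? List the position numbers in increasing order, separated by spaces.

2 3 4 5 6 7 15 16 17

From /m/ at 5 rightward: 6 /n/ is itself a trigger — this domain ends here.
From /m/ at 5 leftward: 4 /u/ → [+nasal]; 3 /w/ → [+nasal]; 2 /u/ → [+nasal]; 1 /k/ blocks.
From /n/ at 6 rightward: 7 /i/ → [+nasal]; 8 /k/ blocks.
From /n/ at 6 leftward: 5 /m/ is itself a trigger — this domain ends here.
From /n/ at 17 rightward: word edge.
From /n/ at 17 leftward: 16 /w/ → [+nasal]; 15 /a/ → [+nasal]; 14 /k/ blocks.
Targets with no active source: positions 9 11 12 stay [-nasal].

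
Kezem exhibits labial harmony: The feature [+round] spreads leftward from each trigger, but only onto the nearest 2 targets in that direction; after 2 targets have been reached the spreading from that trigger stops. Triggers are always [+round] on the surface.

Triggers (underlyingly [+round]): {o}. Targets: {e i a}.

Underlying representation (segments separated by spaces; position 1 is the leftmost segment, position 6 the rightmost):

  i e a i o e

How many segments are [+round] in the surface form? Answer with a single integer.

From /o/ at 5 leftward: 4 /i/ → [+round]; 3 /a/ → [+round]; bound reached.
Targets with no active source: positions 1 2 6 stay [-round].
[+round] positions on the surface: 3 4 5.

3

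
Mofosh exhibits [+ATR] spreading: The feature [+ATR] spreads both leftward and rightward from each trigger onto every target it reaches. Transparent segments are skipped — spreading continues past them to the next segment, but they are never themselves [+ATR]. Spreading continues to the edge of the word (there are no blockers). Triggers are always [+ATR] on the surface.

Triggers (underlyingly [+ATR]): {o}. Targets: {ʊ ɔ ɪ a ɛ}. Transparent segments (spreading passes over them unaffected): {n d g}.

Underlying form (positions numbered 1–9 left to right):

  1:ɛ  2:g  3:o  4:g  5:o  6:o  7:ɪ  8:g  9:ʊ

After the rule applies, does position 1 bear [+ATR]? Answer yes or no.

yes

From /o/ at 3 rightward: 4 /g/ transparent; 5 /o/ is itself a trigger — this domain ends here.
From /o/ at 3 leftward: 2 /g/ transparent; 1 /ɛ/ → [+ATR]; word edge.
From /o/ at 5 rightward: 6 /o/ is itself a trigger — this domain ends here.
From /o/ at 5 leftward: 4 /g/ transparent; 3 /o/ is itself a trigger — this domain ends here.
From /o/ at 6 rightward: 7 /ɪ/ → [+ATR]; 8 /g/ transparent; 9 /ʊ/ → [+ATR]; word edge.
From /o/ at 6 leftward: 5 /o/ is itself a trigger — this domain ends here.
[+ATR] positions on the surface: 1 3 5 6 7 9.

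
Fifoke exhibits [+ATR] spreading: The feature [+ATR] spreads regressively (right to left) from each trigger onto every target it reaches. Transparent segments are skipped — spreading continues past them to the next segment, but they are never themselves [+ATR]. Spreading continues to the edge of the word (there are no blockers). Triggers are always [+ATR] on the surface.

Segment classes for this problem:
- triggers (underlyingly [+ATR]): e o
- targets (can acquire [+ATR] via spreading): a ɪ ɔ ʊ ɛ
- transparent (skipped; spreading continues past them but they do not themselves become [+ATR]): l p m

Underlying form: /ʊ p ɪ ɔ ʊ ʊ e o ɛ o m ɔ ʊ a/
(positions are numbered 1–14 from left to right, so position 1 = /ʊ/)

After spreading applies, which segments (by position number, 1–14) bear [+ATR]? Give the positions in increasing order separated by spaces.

1 3 4 5 6 7 8 9 10

From /e/ at 7 leftward: 6 /ʊ/ → [+ATR]; 5 /ʊ/ → [+ATR]; 4 /ɔ/ → [+ATR]; 3 /ɪ/ → [+ATR]; 2 /p/ transparent; 1 /ʊ/ → [+ATR]; word edge.
From /o/ at 8 leftward: 7 /e/ is itself a trigger — this domain ends here.
From /o/ at 10 leftward: 9 /ɛ/ → [+ATR]; 8 /o/ is itself a trigger — this domain ends here.
Targets with no active source: positions 12 13 14 stay [-ATR].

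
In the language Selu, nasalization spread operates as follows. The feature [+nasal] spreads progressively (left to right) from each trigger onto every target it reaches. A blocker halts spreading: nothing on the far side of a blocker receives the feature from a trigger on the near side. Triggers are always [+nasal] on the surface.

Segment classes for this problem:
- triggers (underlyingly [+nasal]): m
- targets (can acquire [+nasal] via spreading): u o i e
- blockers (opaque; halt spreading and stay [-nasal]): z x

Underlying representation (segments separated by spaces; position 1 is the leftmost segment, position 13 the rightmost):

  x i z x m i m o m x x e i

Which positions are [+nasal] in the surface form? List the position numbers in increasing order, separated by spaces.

From /m/ at 5 rightward: 6 /i/ → [+nasal]; 7 /m/ is itself a trigger — this domain ends here.
From /m/ at 7 rightward: 8 /o/ → [+nasal]; 9 /m/ is itself a trigger — this domain ends here.
From /m/ at 9 rightward: 10 /x/ blocks.
Targets with no active source: positions 2 12 13 stay [-nasal].

5 6 7 8 9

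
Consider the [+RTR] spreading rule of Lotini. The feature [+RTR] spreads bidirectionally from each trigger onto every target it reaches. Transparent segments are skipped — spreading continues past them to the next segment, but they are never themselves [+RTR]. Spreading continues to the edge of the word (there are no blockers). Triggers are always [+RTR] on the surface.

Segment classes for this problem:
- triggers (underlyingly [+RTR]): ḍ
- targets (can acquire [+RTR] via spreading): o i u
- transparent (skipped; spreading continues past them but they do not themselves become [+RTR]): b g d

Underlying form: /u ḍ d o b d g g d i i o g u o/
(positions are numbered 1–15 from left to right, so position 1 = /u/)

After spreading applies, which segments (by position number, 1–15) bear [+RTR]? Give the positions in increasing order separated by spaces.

1 2 4 10 11 12 14 15

From /ḍ/ at 2 rightward: 3 /d/ transparent; 4 /o/ → [+RTR]; 5 /b/ transparent; 6 /d/ transparent; 7 /g/ transparent; 8 /g/ transparent; 9 /d/ transparent; 10 /i/ → [+RTR]; 11 /i/ → [+RTR]; 12 /o/ → [+RTR]; 13 /g/ transparent; 14 /u/ → [+RTR]; 15 /o/ → [+RTR]; word edge.
From /ḍ/ at 2 leftward: 1 /u/ → [+RTR]; word edge.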